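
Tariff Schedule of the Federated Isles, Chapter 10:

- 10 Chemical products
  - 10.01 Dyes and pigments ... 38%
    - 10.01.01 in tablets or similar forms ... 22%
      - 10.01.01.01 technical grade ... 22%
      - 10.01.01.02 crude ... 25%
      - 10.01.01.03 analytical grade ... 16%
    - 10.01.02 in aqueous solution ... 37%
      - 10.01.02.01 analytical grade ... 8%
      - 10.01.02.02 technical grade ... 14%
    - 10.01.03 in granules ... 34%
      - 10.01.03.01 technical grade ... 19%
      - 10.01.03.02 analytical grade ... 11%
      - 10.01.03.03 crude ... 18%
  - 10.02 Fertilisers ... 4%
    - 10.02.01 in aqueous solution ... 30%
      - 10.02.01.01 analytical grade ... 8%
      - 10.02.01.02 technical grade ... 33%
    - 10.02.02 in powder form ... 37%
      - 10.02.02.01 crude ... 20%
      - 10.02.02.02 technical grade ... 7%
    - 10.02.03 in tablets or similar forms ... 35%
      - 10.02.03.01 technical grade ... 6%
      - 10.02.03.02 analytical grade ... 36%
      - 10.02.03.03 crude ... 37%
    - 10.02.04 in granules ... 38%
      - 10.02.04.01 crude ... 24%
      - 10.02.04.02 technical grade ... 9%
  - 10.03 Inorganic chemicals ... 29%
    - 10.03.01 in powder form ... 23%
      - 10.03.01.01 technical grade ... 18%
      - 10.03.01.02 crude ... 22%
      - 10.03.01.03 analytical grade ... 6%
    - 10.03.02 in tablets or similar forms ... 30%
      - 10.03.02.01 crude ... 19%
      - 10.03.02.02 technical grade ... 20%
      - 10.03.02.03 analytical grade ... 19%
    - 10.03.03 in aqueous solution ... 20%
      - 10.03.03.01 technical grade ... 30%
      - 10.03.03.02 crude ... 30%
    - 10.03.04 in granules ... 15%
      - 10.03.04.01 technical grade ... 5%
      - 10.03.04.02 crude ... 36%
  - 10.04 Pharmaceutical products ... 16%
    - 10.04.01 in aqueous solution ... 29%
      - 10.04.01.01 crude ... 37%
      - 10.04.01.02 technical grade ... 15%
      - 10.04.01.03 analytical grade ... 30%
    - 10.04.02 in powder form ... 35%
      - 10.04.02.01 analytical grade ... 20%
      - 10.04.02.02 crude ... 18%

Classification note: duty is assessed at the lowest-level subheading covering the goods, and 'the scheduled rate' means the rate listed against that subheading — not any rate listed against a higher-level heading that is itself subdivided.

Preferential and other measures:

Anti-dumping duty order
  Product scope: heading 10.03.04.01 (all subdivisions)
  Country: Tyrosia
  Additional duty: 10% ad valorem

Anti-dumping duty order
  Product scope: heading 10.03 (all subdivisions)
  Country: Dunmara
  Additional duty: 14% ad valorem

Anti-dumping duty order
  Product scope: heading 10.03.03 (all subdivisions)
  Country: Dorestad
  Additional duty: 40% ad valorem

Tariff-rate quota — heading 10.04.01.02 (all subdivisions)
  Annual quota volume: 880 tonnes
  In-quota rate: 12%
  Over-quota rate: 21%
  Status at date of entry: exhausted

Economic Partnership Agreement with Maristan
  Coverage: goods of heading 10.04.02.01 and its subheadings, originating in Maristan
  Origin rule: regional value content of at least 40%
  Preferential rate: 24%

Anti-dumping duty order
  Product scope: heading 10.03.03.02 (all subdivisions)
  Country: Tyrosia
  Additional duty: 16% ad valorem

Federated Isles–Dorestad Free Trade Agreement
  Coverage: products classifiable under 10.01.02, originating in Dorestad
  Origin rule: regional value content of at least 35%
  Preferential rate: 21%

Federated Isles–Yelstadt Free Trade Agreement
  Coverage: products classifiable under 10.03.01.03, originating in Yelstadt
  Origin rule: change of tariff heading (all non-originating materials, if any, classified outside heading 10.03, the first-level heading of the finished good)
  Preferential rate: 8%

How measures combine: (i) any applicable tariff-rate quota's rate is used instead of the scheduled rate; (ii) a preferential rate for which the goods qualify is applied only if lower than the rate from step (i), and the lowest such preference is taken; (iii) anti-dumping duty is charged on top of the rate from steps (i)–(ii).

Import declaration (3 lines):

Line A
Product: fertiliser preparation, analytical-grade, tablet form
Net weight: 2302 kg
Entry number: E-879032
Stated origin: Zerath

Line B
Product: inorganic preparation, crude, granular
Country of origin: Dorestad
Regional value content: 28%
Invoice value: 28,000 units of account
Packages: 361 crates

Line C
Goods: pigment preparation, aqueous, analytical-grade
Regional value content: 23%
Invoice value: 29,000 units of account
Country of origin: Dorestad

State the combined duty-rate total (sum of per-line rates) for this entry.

Line A: fertiliser → 10.02; tablet form → 10.02.03; analytical-grade → 10.02.03.02. Scheduled 36%. No special measure applies. → 36%.
Line B: inorganic → 10.03; granular → 10.03.04; crude → 10.03.04.02. Scheduled 36%. Dorestad agreement on 10.01.02: 10.03.04.02 not covered. → 36%.
Line C: pigment → 10.01; aqueous → 10.01.02; analytical-grade → 10.01.02.01. Scheduled 8%. Dorestad agreement on 10.01.02: RVC < 35%. → 8%.
Sum: 36% + 36% + 8% = 80%.

80%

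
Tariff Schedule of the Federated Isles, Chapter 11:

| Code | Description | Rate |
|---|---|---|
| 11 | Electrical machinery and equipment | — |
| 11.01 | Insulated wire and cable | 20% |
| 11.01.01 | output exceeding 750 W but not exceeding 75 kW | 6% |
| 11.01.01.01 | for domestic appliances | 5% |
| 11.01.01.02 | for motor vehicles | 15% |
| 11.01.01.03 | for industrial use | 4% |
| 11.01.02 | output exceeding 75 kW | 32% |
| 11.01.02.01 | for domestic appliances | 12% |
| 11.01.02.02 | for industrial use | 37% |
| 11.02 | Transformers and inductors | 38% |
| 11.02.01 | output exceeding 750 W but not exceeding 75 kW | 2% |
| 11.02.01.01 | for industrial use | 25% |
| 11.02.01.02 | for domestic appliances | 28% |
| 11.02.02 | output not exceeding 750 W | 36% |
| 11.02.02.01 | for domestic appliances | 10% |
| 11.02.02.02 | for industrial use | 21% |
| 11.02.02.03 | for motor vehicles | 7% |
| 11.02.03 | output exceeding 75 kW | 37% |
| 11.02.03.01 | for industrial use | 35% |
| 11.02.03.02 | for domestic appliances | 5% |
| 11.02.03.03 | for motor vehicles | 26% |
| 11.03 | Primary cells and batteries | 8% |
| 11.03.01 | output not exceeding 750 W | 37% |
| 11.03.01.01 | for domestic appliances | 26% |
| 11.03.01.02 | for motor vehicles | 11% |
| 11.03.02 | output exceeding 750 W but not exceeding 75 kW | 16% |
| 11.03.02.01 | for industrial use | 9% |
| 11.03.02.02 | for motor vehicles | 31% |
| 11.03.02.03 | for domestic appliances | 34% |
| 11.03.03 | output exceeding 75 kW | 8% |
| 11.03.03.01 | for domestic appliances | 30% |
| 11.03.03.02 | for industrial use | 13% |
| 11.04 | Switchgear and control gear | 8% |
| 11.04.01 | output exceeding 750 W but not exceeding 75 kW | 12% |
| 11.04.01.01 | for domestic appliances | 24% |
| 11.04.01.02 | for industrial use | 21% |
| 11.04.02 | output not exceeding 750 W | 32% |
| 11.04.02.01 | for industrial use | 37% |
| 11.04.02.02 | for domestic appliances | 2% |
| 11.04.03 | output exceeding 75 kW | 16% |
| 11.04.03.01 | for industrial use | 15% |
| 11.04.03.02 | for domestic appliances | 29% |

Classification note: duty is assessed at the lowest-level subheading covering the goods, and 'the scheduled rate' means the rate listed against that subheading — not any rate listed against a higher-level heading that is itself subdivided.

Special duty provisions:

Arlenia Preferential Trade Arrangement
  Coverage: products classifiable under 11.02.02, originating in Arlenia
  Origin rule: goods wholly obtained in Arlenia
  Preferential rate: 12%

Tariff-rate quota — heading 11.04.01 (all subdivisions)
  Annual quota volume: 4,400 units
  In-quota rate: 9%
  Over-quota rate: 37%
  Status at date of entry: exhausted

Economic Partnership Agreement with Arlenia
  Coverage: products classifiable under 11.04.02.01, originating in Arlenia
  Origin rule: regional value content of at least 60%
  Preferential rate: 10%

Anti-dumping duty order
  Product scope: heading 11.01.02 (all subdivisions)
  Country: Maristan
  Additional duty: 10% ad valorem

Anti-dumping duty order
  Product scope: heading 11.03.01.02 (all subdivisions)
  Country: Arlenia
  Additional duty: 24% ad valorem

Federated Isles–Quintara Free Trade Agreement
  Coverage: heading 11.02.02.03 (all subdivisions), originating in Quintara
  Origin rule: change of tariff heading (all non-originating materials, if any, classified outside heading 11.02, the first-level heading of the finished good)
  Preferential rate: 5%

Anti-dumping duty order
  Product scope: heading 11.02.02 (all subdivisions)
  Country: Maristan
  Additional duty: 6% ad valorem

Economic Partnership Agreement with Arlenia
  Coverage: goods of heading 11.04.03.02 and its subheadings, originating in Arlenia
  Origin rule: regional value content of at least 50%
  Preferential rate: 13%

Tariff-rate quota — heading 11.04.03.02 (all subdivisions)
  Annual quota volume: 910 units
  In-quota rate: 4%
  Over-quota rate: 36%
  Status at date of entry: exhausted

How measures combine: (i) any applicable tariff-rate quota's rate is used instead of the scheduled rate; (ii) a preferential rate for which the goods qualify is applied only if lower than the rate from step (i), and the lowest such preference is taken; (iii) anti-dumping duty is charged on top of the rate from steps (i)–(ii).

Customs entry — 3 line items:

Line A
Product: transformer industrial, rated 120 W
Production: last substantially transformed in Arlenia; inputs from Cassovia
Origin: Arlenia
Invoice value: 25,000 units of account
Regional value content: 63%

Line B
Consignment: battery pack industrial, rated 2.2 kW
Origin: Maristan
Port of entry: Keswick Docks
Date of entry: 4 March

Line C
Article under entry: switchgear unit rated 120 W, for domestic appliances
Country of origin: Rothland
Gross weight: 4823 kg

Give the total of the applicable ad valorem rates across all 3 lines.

32%

Line A: transformer → 11.02; rated 120 W → 11.02.02; industrial → 11.02.02.02. Scheduled 21%. Arlenia agreement on 11.02.02: not wholly obtained; Arlenia agreement on 11.04.02.01: 11.02.02.02 not covered; Arlenia agreement on 11.04.03.02: 11.02.02.02 not covered. → 21%.
Line B: battery pack → 11.03; rated 2.2 kW → 11.03.02; industrial → 11.03.02.01. Scheduled 9%. No special measure applies. → 9%.
Line C: switchgear unit → 11.04; rated 120 W → 11.04.02; for domestic appliances → 11.04.02.02. Scheduled 2%. No special measure applies. → 2%.
Sum: 21% + 9% + 2% = 32%.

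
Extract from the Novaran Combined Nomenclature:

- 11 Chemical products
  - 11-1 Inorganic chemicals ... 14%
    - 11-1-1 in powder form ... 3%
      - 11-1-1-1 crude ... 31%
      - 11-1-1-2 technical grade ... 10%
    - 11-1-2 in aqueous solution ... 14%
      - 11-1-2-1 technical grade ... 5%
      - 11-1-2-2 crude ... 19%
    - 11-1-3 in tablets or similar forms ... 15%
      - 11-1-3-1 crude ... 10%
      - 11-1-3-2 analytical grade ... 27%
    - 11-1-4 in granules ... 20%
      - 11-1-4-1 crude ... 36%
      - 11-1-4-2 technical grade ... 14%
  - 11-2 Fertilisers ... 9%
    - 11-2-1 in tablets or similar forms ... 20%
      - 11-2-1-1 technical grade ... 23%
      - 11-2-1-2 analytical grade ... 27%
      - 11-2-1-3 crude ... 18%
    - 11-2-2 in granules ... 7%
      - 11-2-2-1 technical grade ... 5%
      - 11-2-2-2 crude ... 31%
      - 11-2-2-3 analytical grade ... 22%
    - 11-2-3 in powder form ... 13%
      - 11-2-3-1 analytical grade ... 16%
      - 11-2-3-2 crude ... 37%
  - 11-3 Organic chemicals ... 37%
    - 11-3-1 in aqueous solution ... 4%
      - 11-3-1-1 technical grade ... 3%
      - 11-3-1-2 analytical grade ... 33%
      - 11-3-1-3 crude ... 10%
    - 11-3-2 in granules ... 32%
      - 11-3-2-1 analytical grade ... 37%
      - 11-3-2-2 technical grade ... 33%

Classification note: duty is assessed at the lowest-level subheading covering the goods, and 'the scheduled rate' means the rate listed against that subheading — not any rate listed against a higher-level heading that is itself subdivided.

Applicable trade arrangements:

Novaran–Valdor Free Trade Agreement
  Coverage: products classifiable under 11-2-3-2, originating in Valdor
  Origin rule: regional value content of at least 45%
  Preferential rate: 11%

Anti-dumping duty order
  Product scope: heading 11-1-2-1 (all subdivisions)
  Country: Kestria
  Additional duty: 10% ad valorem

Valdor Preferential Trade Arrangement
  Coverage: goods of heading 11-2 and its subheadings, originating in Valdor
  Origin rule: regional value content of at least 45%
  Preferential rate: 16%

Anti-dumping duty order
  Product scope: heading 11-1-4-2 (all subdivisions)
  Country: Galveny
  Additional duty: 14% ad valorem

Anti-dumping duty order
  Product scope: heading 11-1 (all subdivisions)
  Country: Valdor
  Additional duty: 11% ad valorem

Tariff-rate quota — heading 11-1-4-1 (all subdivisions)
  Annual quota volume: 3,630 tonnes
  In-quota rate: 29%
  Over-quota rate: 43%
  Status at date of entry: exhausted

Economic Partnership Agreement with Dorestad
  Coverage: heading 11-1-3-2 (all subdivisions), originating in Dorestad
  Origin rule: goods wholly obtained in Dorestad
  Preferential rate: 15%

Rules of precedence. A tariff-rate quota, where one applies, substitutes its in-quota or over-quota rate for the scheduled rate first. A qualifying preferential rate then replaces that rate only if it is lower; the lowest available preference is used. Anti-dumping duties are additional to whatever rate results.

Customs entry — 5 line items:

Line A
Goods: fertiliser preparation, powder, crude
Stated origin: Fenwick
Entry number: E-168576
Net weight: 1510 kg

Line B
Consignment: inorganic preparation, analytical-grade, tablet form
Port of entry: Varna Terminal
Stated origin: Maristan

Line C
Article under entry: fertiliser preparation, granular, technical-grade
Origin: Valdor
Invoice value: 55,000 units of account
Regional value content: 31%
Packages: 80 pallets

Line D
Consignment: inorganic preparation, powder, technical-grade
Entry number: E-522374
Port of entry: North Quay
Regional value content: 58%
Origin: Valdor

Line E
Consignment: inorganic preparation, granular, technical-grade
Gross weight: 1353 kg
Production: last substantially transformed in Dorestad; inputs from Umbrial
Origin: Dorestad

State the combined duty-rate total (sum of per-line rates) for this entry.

Line A: fertiliser → 11-2; powder → 11-2-3; crude → 11-2-3-2. Scheduled 37%. No special measure applies. → 37%.
Line B: inorganic → 11-1; tablet form → 11-1-3; analytical-grade → 11-1-3-2. Scheduled 27%. No special measure applies. → 27%.
Line C: fertiliser → 11-2; granular → 11-2-2; technical-grade → 11-2-2-1. Scheduled 5%. Valdor agreement on 11-2-3-2: 11-2-2-1 not covered; Valdor agreement on 11-2: RVC < 45%. → 5%.
Line D: inorganic → 11-1; powder → 11-1-1; technical-grade → 11-1-1-2. Scheduled 10%. Valdor agreement on 11-2-3-2: 11-1-1-2 not covered; Valdor agreement on 11-2: 11-1-1-2 not covered; anti-dumping (Valdor, 11-1): +11%; total 10% + 11% = 21%. → 21%.
Line E: inorganic → 11-1; granular → 11-1-4; technical-grade → 11-1-4-2. Scheduled 14%. Dorestad agreement on 11-1-3-2: 11-1-4-2 not covered. → 14%.
Sum: 37% + 27% + 5% + 21% + 14% = 104%.

104%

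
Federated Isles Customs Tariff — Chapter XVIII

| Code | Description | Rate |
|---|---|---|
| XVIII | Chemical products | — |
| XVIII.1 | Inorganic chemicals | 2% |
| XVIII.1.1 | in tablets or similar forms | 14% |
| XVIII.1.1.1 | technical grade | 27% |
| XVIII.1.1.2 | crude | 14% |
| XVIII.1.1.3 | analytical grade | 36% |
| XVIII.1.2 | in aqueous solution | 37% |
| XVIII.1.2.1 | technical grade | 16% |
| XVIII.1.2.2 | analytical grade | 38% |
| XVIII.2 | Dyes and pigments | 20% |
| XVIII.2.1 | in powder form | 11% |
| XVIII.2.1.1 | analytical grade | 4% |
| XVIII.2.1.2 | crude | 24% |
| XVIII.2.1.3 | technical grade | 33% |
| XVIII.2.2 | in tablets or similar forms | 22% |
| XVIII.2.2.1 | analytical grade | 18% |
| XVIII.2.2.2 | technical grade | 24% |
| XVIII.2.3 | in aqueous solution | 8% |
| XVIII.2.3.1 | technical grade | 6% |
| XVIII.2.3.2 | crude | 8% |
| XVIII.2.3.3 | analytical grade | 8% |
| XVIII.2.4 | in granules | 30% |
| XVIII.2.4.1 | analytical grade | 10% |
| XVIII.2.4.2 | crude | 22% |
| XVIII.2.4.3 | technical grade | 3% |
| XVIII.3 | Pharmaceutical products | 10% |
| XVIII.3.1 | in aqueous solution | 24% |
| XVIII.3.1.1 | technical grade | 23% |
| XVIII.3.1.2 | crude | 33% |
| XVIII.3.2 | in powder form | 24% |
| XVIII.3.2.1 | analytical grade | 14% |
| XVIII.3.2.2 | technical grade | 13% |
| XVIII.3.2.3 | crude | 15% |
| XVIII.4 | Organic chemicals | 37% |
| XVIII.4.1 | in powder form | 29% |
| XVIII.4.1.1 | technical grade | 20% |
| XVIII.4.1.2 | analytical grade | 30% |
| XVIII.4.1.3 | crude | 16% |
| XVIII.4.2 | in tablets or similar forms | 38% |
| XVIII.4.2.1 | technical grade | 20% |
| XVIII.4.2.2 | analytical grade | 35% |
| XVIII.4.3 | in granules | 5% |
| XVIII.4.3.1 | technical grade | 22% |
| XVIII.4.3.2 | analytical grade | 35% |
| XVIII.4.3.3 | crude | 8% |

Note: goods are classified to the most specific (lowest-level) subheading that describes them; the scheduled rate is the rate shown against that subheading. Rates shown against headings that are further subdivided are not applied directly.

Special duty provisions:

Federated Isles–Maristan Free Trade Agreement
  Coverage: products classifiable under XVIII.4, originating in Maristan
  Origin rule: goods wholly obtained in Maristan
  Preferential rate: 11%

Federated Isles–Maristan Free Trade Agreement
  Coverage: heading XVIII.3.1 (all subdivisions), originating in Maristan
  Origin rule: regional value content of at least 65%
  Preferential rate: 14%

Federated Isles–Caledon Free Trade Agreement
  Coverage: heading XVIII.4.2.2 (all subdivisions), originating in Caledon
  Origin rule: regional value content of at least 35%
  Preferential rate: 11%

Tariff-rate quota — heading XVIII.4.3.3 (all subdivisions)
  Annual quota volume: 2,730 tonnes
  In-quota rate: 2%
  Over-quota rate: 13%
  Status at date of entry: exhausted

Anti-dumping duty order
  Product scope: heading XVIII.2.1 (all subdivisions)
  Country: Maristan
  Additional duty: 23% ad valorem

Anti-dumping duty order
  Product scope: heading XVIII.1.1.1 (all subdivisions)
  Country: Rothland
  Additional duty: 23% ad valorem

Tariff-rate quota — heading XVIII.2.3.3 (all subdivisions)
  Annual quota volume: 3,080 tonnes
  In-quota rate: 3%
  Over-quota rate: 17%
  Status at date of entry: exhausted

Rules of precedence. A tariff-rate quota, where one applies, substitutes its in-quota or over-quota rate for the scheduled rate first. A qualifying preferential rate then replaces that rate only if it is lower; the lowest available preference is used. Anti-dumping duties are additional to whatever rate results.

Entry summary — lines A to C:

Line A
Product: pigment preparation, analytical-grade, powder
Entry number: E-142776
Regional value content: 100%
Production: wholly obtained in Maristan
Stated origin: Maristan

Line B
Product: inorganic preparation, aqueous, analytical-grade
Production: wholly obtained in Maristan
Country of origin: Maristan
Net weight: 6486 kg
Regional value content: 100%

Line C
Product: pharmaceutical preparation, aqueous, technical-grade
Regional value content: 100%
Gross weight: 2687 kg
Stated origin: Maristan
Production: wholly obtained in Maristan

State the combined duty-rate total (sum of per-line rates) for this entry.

Line A: pigment → XVIII.2; powder → XVIII.2.1; analytical-grade → XVIII.2.1.1. Scheduled 4%. Maristan agreement on XVIII.4: XVIII.2.1.1 not covered; Maristan agreement on XVIII.3.1: XVIII.2.1.1 not covered; anti-dumping (Maristan, XVIII.2.1): +23%; total 4% + 23% = 27%. → 27%.
Line B: inorganic → XVIII.1; aqueous → XVIII.1.2; analytical-grade → XVIII.1.2.2. Scheduled 38%. Maristan agreement on XVIII.4: XVIII.1.2.2 not covered; Maristan agreement on XVIII.3.1: XVIII.1.2.2 not covered. → 38%.
Line C: pharmaceutical → XVIII.3; aqueous → XVIII.3.1; technical-grade → XVIII.3.1.1. Scheduled 23%. Maristan agreement on XVIII.4: XVIII.3.1.1 not covered; Maristan agreement on XVIII.3.1: RVC ≥ 65% → 14% available; preferential 14%. → 14%.
Sum: 27% + 38% + 14% = 79%.

79%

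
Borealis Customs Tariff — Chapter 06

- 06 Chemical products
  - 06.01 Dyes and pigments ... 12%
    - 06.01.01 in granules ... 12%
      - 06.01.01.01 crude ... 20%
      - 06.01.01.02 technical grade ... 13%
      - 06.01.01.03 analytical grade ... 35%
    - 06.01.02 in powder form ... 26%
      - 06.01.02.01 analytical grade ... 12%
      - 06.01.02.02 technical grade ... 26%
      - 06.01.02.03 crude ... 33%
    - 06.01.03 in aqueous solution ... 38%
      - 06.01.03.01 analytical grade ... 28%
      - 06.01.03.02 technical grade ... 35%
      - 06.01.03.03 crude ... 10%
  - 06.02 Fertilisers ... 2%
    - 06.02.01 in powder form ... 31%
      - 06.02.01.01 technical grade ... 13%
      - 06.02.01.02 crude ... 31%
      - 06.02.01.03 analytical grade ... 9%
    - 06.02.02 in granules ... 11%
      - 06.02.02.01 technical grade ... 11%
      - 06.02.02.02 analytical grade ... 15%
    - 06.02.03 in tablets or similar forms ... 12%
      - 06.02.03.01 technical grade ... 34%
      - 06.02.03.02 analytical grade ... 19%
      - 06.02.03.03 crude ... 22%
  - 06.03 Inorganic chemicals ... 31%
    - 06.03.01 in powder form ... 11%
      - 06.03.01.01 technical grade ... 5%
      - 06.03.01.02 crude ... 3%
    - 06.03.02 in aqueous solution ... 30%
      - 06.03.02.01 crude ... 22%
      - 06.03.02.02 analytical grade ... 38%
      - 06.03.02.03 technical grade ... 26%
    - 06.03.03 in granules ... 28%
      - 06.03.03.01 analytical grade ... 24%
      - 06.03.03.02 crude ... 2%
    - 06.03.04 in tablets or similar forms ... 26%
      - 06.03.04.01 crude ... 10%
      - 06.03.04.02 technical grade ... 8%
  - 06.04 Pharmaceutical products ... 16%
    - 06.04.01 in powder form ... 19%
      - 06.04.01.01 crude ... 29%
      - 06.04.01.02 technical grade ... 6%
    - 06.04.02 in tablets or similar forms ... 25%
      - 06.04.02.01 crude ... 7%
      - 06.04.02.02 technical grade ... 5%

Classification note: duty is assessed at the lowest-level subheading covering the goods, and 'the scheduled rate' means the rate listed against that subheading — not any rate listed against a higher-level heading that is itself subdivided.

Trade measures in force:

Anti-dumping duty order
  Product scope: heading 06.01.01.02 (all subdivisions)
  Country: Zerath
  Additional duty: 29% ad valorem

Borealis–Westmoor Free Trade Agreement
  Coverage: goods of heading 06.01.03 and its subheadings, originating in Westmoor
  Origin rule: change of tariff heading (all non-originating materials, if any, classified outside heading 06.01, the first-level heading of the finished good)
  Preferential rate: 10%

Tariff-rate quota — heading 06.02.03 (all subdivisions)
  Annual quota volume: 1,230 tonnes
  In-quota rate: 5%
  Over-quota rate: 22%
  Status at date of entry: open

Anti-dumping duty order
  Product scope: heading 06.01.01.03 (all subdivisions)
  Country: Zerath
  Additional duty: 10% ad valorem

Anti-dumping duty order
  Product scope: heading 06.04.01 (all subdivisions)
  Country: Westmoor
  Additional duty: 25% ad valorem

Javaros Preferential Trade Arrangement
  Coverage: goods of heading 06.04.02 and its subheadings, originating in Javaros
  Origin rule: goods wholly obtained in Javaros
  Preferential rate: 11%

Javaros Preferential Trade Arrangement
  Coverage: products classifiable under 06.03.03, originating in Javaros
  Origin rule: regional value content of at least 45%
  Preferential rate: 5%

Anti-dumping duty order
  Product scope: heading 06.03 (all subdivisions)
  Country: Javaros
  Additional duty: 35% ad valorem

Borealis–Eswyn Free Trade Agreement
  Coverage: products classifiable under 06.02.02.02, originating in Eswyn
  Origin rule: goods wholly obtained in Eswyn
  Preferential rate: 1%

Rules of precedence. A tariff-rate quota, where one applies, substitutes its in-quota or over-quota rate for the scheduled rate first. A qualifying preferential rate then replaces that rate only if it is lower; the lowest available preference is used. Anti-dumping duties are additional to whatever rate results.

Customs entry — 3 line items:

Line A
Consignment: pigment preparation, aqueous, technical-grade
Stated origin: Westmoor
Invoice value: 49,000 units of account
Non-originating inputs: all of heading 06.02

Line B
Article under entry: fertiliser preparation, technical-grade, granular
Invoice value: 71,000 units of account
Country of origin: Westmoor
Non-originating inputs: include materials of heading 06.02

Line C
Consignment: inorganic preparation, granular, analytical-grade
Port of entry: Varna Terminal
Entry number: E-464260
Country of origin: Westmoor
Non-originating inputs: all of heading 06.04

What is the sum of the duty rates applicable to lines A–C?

Line A: pigment → 06.01; aqueous → 06.01.03; technical-grade → 06.01.03.02. Scheduled 35%. Westmoor agreement on 06.01.03: CTH met → 10% available; preferential 10%. → 10%.
Line B: fertiliser → 06.02; granular → 06.02.02; technical-grade → 06.02.02.01. Scheduled 11%. Westmoor agreement on 06.01.03: 06.02.02.01 not covered. → 11%.
Line C: inorganic → 06.03; granular → 06.03.03; analytical-grade → 06.03.03.01. Scheduled 24%. Westmoor agreement on 06.01.03: 06.03.03.01 not covered. → 24%.
Sum: 10% + 11% + 24% = 45%.

45%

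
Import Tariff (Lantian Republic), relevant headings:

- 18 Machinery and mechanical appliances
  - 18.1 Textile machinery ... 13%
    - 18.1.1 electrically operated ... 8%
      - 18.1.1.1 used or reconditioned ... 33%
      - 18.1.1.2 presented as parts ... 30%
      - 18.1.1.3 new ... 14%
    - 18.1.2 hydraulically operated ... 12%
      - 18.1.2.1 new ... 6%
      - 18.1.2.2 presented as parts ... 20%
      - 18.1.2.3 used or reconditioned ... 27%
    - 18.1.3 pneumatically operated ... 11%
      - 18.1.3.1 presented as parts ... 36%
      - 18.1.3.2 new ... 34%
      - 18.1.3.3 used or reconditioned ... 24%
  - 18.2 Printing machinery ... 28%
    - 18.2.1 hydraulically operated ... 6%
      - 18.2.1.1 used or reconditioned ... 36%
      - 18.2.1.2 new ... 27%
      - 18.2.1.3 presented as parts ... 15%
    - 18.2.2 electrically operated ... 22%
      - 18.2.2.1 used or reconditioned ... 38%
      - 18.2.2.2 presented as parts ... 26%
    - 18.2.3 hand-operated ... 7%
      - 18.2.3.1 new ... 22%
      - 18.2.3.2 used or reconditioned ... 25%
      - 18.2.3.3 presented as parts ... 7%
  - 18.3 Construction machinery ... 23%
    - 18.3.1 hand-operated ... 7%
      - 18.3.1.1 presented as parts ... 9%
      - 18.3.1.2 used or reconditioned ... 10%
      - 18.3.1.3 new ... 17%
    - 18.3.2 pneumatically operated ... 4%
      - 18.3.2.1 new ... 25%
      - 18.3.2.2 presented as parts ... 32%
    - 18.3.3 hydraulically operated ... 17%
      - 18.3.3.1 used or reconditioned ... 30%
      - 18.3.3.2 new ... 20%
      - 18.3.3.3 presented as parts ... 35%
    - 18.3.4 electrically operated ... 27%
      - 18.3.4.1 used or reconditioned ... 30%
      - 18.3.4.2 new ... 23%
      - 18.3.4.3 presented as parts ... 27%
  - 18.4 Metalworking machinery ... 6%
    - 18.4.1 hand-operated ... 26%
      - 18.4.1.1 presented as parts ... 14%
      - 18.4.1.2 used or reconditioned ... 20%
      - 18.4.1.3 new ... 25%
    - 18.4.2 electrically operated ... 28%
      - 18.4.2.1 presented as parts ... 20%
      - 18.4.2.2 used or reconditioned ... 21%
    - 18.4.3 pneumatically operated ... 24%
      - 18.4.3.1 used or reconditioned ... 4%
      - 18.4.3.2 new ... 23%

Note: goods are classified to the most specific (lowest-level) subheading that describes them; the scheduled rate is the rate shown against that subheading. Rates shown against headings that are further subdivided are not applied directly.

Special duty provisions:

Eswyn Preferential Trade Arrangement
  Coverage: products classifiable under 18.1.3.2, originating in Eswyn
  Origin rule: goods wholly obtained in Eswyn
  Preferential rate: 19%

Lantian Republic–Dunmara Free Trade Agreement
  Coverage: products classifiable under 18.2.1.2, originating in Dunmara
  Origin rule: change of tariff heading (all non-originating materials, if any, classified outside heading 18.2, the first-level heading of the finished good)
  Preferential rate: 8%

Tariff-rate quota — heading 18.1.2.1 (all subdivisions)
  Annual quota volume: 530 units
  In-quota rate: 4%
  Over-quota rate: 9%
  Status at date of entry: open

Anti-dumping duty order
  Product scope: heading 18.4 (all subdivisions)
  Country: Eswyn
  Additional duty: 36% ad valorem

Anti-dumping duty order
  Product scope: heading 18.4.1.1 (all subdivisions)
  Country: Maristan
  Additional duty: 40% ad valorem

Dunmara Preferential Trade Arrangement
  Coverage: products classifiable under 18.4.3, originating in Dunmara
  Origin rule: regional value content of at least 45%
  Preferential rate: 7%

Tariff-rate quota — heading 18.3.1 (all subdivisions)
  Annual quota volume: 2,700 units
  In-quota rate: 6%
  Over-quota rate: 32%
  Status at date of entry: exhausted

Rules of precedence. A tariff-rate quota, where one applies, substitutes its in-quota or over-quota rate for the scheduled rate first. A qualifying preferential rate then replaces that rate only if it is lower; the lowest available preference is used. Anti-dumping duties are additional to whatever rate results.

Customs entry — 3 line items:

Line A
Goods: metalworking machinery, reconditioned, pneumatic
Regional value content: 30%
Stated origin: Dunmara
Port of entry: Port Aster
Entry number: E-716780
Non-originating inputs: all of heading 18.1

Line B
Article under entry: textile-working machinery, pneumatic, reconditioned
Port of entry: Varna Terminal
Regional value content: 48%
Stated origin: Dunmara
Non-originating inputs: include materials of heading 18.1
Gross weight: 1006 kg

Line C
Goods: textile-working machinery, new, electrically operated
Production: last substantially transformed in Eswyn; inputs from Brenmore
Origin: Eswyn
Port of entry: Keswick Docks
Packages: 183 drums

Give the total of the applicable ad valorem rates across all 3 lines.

Line A: metalworking → 18.4; pneumatic → 18.4.3; reconditioned → 18.4.3.1. Scheduled 4%. Dunmara agreement on 18.2.1.2: 18.4.3.1 not covered; Dunmara agreement on 18.4.3: RVC < 45%. → 4%.
Line B: textile-working → 18.1; pneumatic → 18.1.3; reconditioned → 18.1.3.3. Scheduled 24%. Dunmara agreement on 18.2.1.2: 18.1.3.3 not covered; Dunmara agreement on 18.4.3: 18.1.3.3 not covered. → 24%.
Line C: textile-working → 18.1; electrically operated → 18.1.1; new → 18.1.1.3. Scheduled 14%. Eswyn agreement on 18.1.3.2: 18.1.1.3 not covered. → 14%.
Sum: 4% + 24% + 14% = 42%.

42%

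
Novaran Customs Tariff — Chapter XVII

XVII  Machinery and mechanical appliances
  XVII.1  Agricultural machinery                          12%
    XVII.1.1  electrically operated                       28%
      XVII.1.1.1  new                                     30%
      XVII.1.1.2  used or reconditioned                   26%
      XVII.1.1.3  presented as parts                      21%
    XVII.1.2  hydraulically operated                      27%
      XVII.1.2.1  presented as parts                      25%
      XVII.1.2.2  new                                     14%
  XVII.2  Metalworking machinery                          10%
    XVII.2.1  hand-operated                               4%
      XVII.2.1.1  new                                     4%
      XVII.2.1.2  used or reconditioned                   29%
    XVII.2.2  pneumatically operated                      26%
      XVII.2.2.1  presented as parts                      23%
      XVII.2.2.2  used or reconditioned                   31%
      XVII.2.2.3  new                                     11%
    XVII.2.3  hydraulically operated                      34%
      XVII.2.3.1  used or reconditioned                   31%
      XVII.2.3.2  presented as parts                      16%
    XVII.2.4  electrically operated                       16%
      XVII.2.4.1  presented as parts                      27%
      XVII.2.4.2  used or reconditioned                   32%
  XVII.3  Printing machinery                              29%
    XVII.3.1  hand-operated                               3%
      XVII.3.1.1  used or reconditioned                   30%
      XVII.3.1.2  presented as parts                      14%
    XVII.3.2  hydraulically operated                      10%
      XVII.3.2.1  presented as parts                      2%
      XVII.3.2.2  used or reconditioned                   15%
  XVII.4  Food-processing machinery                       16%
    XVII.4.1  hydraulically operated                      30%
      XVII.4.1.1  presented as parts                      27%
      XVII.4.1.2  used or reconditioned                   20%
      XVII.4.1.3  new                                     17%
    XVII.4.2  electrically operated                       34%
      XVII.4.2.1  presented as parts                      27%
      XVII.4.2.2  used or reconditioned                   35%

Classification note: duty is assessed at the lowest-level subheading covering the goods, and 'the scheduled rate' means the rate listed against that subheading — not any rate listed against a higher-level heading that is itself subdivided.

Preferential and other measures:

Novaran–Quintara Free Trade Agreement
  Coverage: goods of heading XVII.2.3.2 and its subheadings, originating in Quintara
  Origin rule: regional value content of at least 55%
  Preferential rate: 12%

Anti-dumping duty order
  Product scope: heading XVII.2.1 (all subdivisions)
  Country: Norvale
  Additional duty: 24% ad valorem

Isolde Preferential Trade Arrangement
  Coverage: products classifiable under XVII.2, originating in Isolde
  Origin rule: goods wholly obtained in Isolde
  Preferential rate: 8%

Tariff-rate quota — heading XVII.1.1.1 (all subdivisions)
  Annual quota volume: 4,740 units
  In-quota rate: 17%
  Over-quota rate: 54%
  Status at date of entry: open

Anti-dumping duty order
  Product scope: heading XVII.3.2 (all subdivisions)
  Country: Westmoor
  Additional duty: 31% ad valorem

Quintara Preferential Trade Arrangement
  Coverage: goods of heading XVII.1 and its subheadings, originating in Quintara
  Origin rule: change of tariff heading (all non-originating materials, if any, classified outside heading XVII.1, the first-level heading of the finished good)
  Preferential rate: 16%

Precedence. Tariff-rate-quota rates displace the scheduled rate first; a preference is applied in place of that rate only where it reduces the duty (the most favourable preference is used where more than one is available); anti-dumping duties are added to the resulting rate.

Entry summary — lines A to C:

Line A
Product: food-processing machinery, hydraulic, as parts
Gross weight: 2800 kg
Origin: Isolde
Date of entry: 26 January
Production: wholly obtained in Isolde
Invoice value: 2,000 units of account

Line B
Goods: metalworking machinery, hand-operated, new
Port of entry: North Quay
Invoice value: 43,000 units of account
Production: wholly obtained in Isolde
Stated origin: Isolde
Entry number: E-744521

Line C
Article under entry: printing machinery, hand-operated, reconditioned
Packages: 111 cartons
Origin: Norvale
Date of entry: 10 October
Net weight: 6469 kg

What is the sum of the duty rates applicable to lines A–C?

61%

Line A: food-processing → XVII.4; hydraulic → XVII.4.1; as parts → XVII.4.1.1. Scheduled 27%. Isolde agreement on XVII.2: XVII.4.1.1 not covered. → 27%.
Line B: metalworking → XVII.2; hand-operated → XVII.2.1; new → XVII.2.1.1. Scheduled 4%. Isolde agreement on XVII.2: wholly obtained → 8% available; preference 8% not lower than 4% → no reduction. → 4%.
Line C: printing → XVII.3; hand-operated → XVII.3.1; reconditioned → XVII.3.1.1. Scheduled 30%. No special measure applies. → 30%.
Sum: 27% + 4% + 30% = 61%.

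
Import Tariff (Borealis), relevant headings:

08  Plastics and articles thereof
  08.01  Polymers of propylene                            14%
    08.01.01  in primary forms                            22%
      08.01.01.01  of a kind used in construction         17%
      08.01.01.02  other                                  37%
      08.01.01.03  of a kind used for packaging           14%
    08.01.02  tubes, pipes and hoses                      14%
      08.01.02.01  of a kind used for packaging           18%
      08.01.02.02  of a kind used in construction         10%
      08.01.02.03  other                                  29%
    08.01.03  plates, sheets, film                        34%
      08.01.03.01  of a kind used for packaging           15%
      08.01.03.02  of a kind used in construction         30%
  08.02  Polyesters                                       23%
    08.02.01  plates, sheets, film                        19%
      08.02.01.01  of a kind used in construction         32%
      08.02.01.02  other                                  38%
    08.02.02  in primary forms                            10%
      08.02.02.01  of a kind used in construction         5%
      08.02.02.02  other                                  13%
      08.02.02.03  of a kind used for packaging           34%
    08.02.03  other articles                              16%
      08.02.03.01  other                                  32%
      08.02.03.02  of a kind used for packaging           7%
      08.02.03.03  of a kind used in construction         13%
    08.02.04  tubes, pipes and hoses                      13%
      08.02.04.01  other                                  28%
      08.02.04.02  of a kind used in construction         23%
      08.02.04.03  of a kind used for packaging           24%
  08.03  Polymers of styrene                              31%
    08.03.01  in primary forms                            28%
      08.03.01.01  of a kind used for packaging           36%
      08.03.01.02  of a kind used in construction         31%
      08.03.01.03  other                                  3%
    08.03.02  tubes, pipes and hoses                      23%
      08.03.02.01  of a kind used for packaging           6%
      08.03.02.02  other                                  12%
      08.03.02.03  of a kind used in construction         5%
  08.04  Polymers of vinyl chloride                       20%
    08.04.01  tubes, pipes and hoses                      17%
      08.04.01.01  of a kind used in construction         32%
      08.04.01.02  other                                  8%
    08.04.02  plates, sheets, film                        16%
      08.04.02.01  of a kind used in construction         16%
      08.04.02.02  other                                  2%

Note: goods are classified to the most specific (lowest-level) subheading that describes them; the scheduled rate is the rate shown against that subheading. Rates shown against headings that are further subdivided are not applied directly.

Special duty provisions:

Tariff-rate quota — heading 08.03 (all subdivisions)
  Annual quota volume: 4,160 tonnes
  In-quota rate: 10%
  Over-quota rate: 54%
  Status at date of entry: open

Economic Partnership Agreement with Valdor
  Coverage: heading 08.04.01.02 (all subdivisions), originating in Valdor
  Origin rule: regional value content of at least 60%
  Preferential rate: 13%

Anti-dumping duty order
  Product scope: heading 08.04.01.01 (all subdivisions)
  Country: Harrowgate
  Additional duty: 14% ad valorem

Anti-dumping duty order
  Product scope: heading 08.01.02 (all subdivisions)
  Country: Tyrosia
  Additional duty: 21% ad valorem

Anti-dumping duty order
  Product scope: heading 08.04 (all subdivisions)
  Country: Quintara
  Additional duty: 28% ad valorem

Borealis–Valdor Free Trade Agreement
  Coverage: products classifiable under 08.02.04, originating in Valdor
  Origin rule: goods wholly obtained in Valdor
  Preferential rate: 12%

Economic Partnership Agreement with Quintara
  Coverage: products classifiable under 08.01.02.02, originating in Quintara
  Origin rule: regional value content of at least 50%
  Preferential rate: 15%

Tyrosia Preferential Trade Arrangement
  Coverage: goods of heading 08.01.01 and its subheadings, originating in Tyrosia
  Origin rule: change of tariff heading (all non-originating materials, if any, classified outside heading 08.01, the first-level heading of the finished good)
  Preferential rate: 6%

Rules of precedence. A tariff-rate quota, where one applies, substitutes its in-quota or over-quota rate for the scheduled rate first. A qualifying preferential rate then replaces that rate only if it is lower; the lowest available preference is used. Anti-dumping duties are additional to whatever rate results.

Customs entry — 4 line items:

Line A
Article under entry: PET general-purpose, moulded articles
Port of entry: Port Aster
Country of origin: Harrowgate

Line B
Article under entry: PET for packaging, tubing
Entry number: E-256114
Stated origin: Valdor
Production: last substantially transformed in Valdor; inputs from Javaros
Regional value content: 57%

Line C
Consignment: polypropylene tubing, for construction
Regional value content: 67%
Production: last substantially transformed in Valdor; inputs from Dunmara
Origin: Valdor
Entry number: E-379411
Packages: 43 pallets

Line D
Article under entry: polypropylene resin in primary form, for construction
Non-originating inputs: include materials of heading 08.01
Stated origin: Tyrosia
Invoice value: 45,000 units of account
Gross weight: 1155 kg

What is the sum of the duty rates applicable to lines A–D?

Line A: PET → 08.02; moulded articles → 08.02.03; general-purpose → 08.02.03.01. Scheduled 32%. No special measure applies. → 32%.
Line B: PET → 08.02; tubing → 08.02.04; for packaging → 08.02.04.03. Scheduled 24%. Valdor agreement on 08.04.01.02: 08.02.04.03 not covered; Valdor agreement on 08.02.04: not wholly obtained. → 24%.
Line C: polypropylene → 08.01; tubing → 08.01.02; for construction → 08.01.02.02. Scheduled 10%. Valdor agreement on 08.04.01.02: 08.01.02.02 not covered; Valdor agreement on 08.02.04: 08.01.02.02 not covered. → 10%.
Line D: polypropylene → 08.01; resin in primary form → 08.01.01; for construction → 08.01.01.01. Scheduled 17%. Tyrosia agreement on 08.01.01: CTH not met. → 17%.
Sum: 32% + 24% + 10% + 17% = 83%.

83%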